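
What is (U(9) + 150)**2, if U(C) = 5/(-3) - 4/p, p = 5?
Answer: 4897369/225 ≈ 21766.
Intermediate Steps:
U(C) = -37/15 (U(C) = 5/(-3) - 4/5 = 5*(-1/3) - 4*1/5 = -5/3 - 4/5 = -37/15)
(U(9) + 150)**2 = (-37/15 + 150)**2 = (2213/15)**2 = 4897369/225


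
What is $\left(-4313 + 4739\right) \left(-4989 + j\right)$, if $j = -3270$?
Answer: $-3518334$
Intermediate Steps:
$\left(-4313 + 4739\right) \left(-4989 + j\right) = \left(-4313 + 4739\right) \left(-4989 - 3270\right) = 426 \left(-8259\right) = -3518334$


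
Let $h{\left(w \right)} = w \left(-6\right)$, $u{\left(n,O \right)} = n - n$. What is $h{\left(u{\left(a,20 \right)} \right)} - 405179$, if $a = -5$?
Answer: $-405179$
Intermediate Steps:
$u{\left(n,O \right)} = 0$
$h{\left(w \right)} = - 6 w$
$h{\left(u{\left(a,20 \right)} \right)} - 405179 = \left(-6\right) 0 - 405179 = 0 - 405179 = -405179$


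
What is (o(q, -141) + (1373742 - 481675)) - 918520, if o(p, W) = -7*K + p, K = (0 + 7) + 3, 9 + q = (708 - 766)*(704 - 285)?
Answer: -50834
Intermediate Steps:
q = -24311 (q = -9 + (708 - 766)*(704 - 285) = -9 - 58*419 = -9 - 24302 = -24311)
K = 10 (K = 7 + 3 = 10)
o(p, W) = -70 + p (o(p, W) = -7*10 + p = -70 + p)
(o(q, -141) + (1373742 - 481675)) - 918520 = ((-70 - 24311) + (1373742 - 481675)) - 918520 = (-24381 + 892067) - 918520 = 867686 - 918520 = -50834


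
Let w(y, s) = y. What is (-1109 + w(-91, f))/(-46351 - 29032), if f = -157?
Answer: 1200/75383 ≈ 0.015919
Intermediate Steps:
(-1109 + w(-91, f))/(-46351 - 29032) = (-1109 - 91)/(-46351 - 29032) = -1200/(-75383) = -1200*(-1/75383) = 1200/75383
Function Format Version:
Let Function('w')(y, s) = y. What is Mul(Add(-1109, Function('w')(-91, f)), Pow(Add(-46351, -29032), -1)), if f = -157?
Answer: Rational(1200, 75383) ≈ 0.015919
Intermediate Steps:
Mul(Add(-1109, Function('w')(-91, f)), Pow(Add(-46351, -29032), -1)) = Mul(Add(-1109, -91), Pow(Add(-46351, -29032), -1)) = Mul(-1200, Pow(-75383, -1)) = Mul(-1200, Rational(-1, 75383)) = Rational(1200, 75383)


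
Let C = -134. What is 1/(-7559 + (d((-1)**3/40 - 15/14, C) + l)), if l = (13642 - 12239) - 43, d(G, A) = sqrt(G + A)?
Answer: -1735720/10759766107 - 18*I*sqrt(32690)/10759766107 ≈ -0.00016132 - 3.0247e-7*I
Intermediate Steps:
d(G, A) = sqrt(A + G)
l = 1360 (l = 1403 - 43 = 1360)
1/(-7559 + (d((-1)**3/40 - 15/14, C) + l)) = 1/(-7559 + (sqrt(-134 + ((-1)**3/40 - 15/14)) + 1360)) = 1/(-7559 + (sqrt(-134 + (-1*1/40 - 15*1/14)) + 1360)) = 1/(-7559 + (sqrt(-134 + (-1/40 - 15/14)) + 1360)) = 1/(-7559 + (sqrt(-134 - 307/280) + 1360)) = 1/(-7559 + (sqrt(-37827/280) + 1360)) = 1/(-7559 + (9*I*sqrt(32690)/140 + 1360)) = 1/(-7559 + (1360 + 9*I*sqrt(32690)/140)) = 1/(-6199 + 9*I*sqrt(32690)/140)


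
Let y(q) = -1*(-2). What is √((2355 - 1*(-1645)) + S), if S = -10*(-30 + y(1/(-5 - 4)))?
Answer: 2*√1070 ≈ 65.422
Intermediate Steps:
y(q) = 2
S = 280 (S = -10*(-30 + 2) = -10*(-28) = 280)
√((2355 - 1*(-1645)) + S) = √((2355 - 1*(-1645)) + 280) = √((2355 + 1645) + 280) = √(4000 + 280) = √4280 = 2*√1070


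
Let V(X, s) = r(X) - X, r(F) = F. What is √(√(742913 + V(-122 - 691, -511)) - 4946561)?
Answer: √(-4946561 + √742913) ≈ 2223.9*I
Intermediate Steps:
V(X, s) = 0 (V(X, s) = X - X = 0)
√(√(742913 + V(-122 - 691, -511)) - 4946561) = √(√(742913 + 0) - 4946561) = √(√742913 - 4946561) = √(-4946561 + √742913)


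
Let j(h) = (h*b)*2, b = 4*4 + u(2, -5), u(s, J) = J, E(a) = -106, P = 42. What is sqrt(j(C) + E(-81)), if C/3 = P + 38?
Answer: sqrt(5174) ≈ 71.931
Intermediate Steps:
b = 11 (b = 4*4 - 5 = 16 - 5 = 11)
C = 240 (C = 3*(42 + 38) = 3*80 = 240)
j(h) = 22*h (j(h) = (h*11)*2 = (11*h)*2 = 22*h)
sqrt(j(C) + E(-81)) = sqrt(22*240 - 106) = sqrt(5280 - 106) = sqrt(5174)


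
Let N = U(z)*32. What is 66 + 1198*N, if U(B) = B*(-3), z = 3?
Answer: -344958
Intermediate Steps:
U(B) = -3*B
N = -288 (N = -3*3*32 = -9*32 = -288)
66 + 1198*N = 66 + 1198*(-288) = 66 - 345024 = -344958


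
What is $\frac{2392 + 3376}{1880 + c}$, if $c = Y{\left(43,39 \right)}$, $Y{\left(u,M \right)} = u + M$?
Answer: $\frac{2884}{981} \approx 2.9399$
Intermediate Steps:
$Y{\left(u,M \right)} = M + u$
$c = 82$ ($c = 39 + 43 = 82$)
$\frac{2392 + 3376}{1880 + c} = \frac{2392 + 3376}{1880 + 82} = \frac{5768}{1962} = 5768 \cdot \frac{1}{1962} = \frac{2884}{981}$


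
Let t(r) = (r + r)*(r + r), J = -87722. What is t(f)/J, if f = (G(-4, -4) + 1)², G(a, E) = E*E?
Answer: -167042/43861 ≈ -3.8084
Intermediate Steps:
G(a, E) = E²
f = 289 (f = ((-4)² + 1)² = (16 + 1)² = 17² = 289)
t(r) = 4*r² (t(r) = (2*r)*(2*r) = 4*r²)
t(f)/J = (4*289²)/(-87722) = (4*83521)*(-1/87722) = 334084*(-1/87722) = -167042/43861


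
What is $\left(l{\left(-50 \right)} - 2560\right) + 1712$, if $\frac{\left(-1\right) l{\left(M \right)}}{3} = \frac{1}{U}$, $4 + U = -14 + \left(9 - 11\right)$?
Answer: $- \frac{16957}{20} \approx -847.85$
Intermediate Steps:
$U = -20$ ($U = -4 + \left(-14 + \left(9 - 11\right)\right) = -4 - 16 = -20$)
$l{\left(M \right)} = \frac{3}{20}$ ($l{\left(M \right)} = - \frac{3}{-20} = \left(-3\right) \left(- \frac{1}{20}\right) = \frac{3}{20}$)
$\left(l{\left(-50 \right)} - 2560\right) + 1712 = \left(\frac{3}{20} - 2560\right) + 1712 = - \frac{51197}{20} + 1712 = - \frac{16957}{20}$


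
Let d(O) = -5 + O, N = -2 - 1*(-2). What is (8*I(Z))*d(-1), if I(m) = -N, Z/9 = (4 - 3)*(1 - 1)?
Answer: 0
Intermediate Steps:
Z = 0 (Z = 9*((4 - 3)*(1 - 1)) = 9*(1*0) = 9*0 = 0)
N = 0 (N = -2 + 2 = 0)
I(m) = 0 (I(m) = -1*0 = 0)
(8*I(Z))*d(-1) = (8*0)*(-5 - 1) = 0*(-6) = 0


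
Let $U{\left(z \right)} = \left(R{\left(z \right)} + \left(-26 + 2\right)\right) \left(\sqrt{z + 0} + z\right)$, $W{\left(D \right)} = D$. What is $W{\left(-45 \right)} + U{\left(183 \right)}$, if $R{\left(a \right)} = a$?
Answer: $29052 + 159 \sqrt{183} \approx 31203.0$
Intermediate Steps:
$U{\left(z \right)} = \left(-24 + z\right) \left(z + \sqrt{z}\right)$ ($U{\left(z \right)} = \left(z + \left(-26 + 2\right)\right) \left(\sqrt{z + 0} + z\right) = \left(z - 24\right) \left(\sqrt{z} + z\right) = \left(-24 + z\right) \left(z + \sqrt{z}\right)$)
$W{\left(-45 \right)} + U{\left(183 \right)} = -45 + \left(183^{2} + 183^{\frac{3}{2}} - 4392 - 24 \sqrt{183}\right) = -45 + \left(33489 + 183 \sqrt{183} - 4392 - 24 \sqrt{183}\right) = -45 + \left(29097 + 159 \sqrt{183}\right) = 29052 + 159 \sqrt{183}$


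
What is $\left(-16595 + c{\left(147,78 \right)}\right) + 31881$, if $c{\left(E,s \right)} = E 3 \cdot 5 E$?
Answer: $339421$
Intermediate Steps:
$c{\left(E,s \right)} = 15 E^{2}$ ($c{\left(E,s \right)} = 3 E 5 E = 15 E^{2}$)
$\left(-16595 + c{\left(147,78 \right)}\right) + 31881 = \left(-16595 + 15 \cdot 147^{2}\right) + 31881 = \left(-16595 + 15 \cdot 21609\right) + 31881 = \left(-16595 + 324135\right) + 31881 = 307540 + 31881 = 339421$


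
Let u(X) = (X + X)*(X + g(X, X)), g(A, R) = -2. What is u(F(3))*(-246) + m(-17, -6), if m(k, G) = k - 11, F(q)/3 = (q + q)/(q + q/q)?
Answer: -5563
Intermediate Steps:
F(q) = 6*q/(1 + q) (F(q) = 3*((q + q)/(q + q/q)) = 3*((2*q)/(q + 1)) = 3*((2*q)/(1 + q)) = 3*(2*q/(1 + q)) = 6*q/(1 + q))
u(X) = 2*X*(-2 + X) (u(X) = (X + X)*(X - 2) = (2*X)*(-2 + X) = 2*X*(-2 + X))
m(k, G) = -11 + k
u(F(3))*(-246) + m(-17, -6) = (2*(6*3/(1 + 3))*(-2 + 6*3/(1 + 3)))*(-246) + (-11 - 17) = (2*(6*3/4)*(-2 + 6*3/4))*(-246) - 28 = (2*(6*3*(¼))*(-2 + 6*3*(¼)))*(-246) - 28 = (2*(9/2)*(-2 + 9/2))*(-246) - 28 = (2*(9/2)*(5/2))*(-246) - 28 = (45/2)*(-246) - 28 = -5535 - 28 = -5563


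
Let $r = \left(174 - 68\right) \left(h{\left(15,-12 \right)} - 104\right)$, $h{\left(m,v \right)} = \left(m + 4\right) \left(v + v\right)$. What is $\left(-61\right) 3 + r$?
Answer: $-59543$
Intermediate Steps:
$h{\left(m,v \right)} = 2 v \left(4 + m\right)$ ($h{\left(m,v \right)} = \left(4 + m\right) 2 v = 2 v \left(4 + m\right)$)
$r = -59360$ ($r = \left(174 - 68\right) \left(2 \left(-12\right) \left(4 + 15\right) - 104\right) = 106 \left(2 \left(-12\right) 19 - 104\right) = 106 \left(-456 - 104\right) = 106 \left(-560\right) = -59360$)
$\left(-61\right) 3 + r = \left(-61\right) 3 - 59360 = -183 - 59360 = -59543$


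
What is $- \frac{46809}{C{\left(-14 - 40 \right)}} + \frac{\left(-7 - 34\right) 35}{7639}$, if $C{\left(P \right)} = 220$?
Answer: $- \frac{357889651}{1680580} \approx -212.96$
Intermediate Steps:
$- \frac{46809}{C{\left(-14 - 40 \right)}} + \frac{\left(-7 - 34\right) 35}{7639} = - \frac{46809}{220} + \frac{\left(-7 - 34\right) 35}{7639} = \left(-46809\right) \frac{1}{220} + \left(-41\right) 35 \cdot \frac{1}{7639} = - \frac{46809}{220} - \frac{1435}{7639} = - \frac{357889651}{1680580}$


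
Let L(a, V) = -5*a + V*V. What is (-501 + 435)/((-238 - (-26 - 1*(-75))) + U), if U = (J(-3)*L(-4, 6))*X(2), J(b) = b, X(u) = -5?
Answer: -66/553 ≈ -0.11935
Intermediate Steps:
L(a, V) = V**2 - 5*a (L(a, V) = -5*a + V**2 = V**2 - 5*a)
U = 840 (U = -3*(6**2 - 5*(-4))*(-5) = -3*(36 + 20)*(-5) = -3*56*(-5) = -168*(-5) = 840)
(-501 + 435)/((-238 - (-26 - 1*(-75))) + U) = (-501 + 435)/((-238 - (-26 - 1*(-75))) + 840) = -66/((-238 - (-26 + 75)) + 840) = -66/((-238 - 1*49) + 840) = -66/((-238 - 49) + 840) = -66/(-287 + 840) = -66/553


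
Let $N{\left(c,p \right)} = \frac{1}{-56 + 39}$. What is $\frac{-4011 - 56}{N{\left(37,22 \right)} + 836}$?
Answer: $- \frac{69139}{14211} \approx -4.8652$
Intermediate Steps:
$N{\left(c,p \right)} = - \frac{1}{17}$ ($N{\left(c,p \right)} = \frac{1}{-17} = - \frac{1}{17}$)
$\frac{-4011 - 56}{N{\left(37,22 \right)} + 836} = \frac{-4011 - 56}{- \frac{1}{17} + 836} = \frac{-4011 - 56}{\frac{14211}{17}} = \left(-4011 - 56\right) \frac{17}{14211} = \left(-4067\right) \frac{17}{14211} = - \frac{69139}{14211}$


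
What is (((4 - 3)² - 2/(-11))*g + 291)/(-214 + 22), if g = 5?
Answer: -1633/1056 ≈ -1.5464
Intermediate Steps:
(((4 - 3)² - 2/(-11))*g + 291)/(-214 + 22) = (((4 - 3)² - 2/(-11))*5 + 291)/(-214 + 22) = ((1² - 2*(-1/11))*5 + 291)/(-192) = ((1 + 2/11)*5 + 291)*(-1/192) = ((13/11)*5 + 291)*(-1/192) = (65/11 + 291)*(-1/192) = (3266/11)*(-1/192) = -1633/1056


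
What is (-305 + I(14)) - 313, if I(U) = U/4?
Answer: -1229/2 ≈ -614.50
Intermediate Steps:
I(U) = U/4 (I(U) = U*(¼) = U/4)
(-305 + I(14)) - 313 = (-305 + (¼)*14) - 313 = (-305 + 7/2) - 313 = -603/2 - 313 = -1229/2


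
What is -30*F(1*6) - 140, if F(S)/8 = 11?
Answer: -2780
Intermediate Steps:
F(S) = 88 (F(S) = 8*11 = 88)
-30*F(1*6) - 140 = -30*88 - 140 = -2640 - 140 = -2780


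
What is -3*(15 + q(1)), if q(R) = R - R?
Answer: -45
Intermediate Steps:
q(R) = 0
-3*(15 + q(1)) = -3*(15 + 0) = -3*15 = -45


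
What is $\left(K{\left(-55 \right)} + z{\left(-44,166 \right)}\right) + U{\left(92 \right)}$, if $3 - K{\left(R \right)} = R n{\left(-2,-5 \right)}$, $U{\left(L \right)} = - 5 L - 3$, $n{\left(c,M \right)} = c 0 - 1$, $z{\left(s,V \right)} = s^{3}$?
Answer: $-85699$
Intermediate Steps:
$n{\left(c,M \right)} = -1$ ($n{\left(c,M \right)} = 0 - 1 = -1$)
$U{\left(L \right)} = -3 - 5 L$
$K{\left(R \right)} = 3 + R$ ($K{\left(R \right)} = 3 - R \left(-1\right) = 3 - - R = 3 + R$)
$\left(K{\left(-55 \right)} + z{\left(-44,166 \right)}\right) + U{\left(92 \right)} = \left(\left(3 - 55\right) + \left(-44\right)^{3}\right) - 463 = \left(-52 - 85184\right) - 463 = -85236 - 463 = -85699$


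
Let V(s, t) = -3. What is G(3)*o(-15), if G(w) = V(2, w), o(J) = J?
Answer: 45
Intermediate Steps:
G(w) = -3
G(3)*o(-15) = -3*(-15) = 45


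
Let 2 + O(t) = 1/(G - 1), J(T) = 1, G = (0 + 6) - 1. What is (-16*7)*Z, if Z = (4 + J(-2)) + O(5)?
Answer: -364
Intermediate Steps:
G = 5 (G = 6 - 1 = 5)
O(t) = -7/4 (O(t) = -2 + 1/(5 - 1) = -2 + 1/4 = -2 + ¼ = -7/4)
Z = 13/4 (Z = (4 + 1) - 7/4 = 5 - 7/4 = 13/4 ≈ 3.2500)
(-16*7)*Z = -16*7*(13/4) = -112*13/4 = -364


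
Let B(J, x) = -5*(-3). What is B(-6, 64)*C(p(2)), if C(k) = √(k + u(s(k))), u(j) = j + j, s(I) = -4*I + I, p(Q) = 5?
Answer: 75*I ≈ 75.0*I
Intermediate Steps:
s(I) = -3*I
B(J, x) = 15
u(j) = 2*j
C(k) = √5*√(-k) (C(k) = √(k + 2*(-3*k)) = √(k - 6*k) = √(-5*k) = √5*√(-k))
B(-6, 64)*C(p(2)) = 15*(√5*√(-1*5)) = 15*(√5*√(-5)) = 15*(√5*(I*√5)) = 15*(5*I) = 75*I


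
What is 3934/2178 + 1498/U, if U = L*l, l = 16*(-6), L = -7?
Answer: 70313/17424 ≈ 4.0354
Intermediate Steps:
l = -96
U = 672 (U = -7*(-96) = 672)
3934/2178 + 1498/U = 3934/2178 + 1498/672 = 3934*(1/2178) + 1498*(1/672) = 1967/1089 + 107/48 = 70313/17424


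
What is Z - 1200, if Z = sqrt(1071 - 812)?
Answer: -1200 + sqrt(259) ≈ -1183.9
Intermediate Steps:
Z = sqrt(259) ≈ 16.093
Z - 1200 = sqrt(259) - 1200 = -1200 + sqrt(259)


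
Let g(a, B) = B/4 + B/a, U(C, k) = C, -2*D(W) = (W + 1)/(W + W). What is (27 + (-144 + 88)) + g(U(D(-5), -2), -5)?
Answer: -21/4 ≈ -5.2500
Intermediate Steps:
D(W) = -(1 + W)/(4*W) (D(W) = -(W + 1)/(2*(W + W)) = -(1 + W)/(2*(2*W)) = -(1 + W)*1/(2*W)/2 = -(1 + W)/(4*W))
g(a, B) = B/4 + B/a (g(a, B) = B*(¼) + B/a = B/4 + B/a)
(27 + (-144 + 88)) + g(U(D(-5), -2), -5) = (27 + (-144 + 88)) + ((¼)*(-5) - 5*(-20/(-1 - 1*(-5)))) = (27 - 56) + (-5/4 - 5*(-20/(-1 + 5))) = -29 + (-5/4 - 5/((¼)*(-⅕)*4)) = -29 + (-5/4 - 5/(-⅕)) = -29 + (-5/4 - 5*(-5)) = -29 + (-5/4 + 25) = -29 + 95/4 = -21/4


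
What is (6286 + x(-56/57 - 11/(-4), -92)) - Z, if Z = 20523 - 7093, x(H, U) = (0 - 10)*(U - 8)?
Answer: -6144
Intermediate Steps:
x(H, U) = 80 - 10*U (x(H, U) = -10*(-8 + U) = 80 - 10*U)
Z = 13430
(6286 + x(-56/57 - 11/(-4), -92)) - Z = (6286 + (80 - 10*(-92))) - 1*13430 = (6286 + (80 + 920)) - 13430 = (6286 + 1000) - 13430 = 7286 - 13430 = -6144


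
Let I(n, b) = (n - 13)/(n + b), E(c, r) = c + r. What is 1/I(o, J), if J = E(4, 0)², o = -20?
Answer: 4/33 ≈ 0.12121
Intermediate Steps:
J = 16 (J = (4 + 0)² = 4² = 16)
I(n, b) = (-13 + n)/(b + n)
1/I(o, J) = 1/((-13 - 20)/(16 - 20)) = 1/(-33/(-4)) = 1/(-¼*(-33)) = 1/(33/4) = 4/33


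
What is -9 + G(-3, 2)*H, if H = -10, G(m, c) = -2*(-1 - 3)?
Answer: -89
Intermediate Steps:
G(m, c) = 8 (G(m, c) = -2*(-4) = 8)
-9 + G(-3, 2)*H = -9 + 8*(-10) = -9 - 80 = -89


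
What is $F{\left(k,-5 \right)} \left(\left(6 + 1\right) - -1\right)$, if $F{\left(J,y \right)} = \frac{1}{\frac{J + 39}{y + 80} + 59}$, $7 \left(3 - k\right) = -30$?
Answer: $\frac{1400}{10433} \approx 0.13419$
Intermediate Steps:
$k = \frac{51}{7}$ ($k = 3 - - \frac{30}{7} = 3 + \frac{30}{7} = \frac{51}{7} \approx 7.2857$)
$F{\left(J,y \right)} = \frac{1}{59 + \frac{39 + J}{80 + y}}$ ($F{\left(J,y \right)} = \frac{1}{\frac{39 + J}{80 + y} + 59} = \frac{1}{59 + \frac{39 + J}{80 + y}}$)
$F{\left(k,-5 \right)} \left(\left(6 + 1\right) - -1\right) = \frac{80 - 5}{4759 + \frac{51}{7} + 59 \left(-5\right)} \left(\left(6 + 1\right) - -1\right) = \frac{1}{4759 + \frac{51}{7} - 295} \cdot 75 \left(7 + 1\right) = \frac{1}{\frac{31299}{7}} \cdot 75 \cdot 8 = \frac{7}{31299} \cdot 75 \cdot 8 = \frac{175}{10433} \cdot 8 = \frac{1400}{10433}$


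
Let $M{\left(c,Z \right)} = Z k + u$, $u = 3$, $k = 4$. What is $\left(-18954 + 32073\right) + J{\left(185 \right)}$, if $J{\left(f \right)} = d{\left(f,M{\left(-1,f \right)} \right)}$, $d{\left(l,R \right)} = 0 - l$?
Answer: $12934$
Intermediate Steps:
$M{\left(c,Z \right)} = 3 + 4 Z$ ($M{\left(c,Z \right)} = Z 4 + 3 = 4 Z + 3 = 3 + 4 Z$)
$d{\left(l,R \right)} = - l$
$J{\left(f \right)} = - f$
$\left(-18954 + 32073\right) + J{\left(185 \right)} = \left(-18954 + 32073\right) - 185 = 13119 - 185 = 12934$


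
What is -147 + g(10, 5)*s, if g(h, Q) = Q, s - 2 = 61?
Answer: 168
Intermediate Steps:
s = 63 (s = 2 + 61 = 63)
-147 + g(10, 5)*s = -147 + 5*63 = -147 + 315 = 168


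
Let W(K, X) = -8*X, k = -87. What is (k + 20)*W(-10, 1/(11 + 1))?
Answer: 134/3 ≈ 44.667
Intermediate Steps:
(k + 20)*W(-10, 1/(11 + 1)) = (-87 + 20)*(-8/(11 + 1)) = -(-536)/12 = -67*(-⅔) = 134/3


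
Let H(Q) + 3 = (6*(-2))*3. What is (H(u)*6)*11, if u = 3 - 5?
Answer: -2574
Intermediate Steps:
u = -2
H(Q) = -39 (H(Q) = -3 + (6*(-2))*3 = -3 - 12*3 = -3 - 36 = -39)
(H(u)*6)*11 = -39*6*11 = -234*11 = -2574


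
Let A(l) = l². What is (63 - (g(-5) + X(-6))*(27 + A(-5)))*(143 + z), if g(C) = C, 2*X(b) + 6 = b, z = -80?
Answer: 40005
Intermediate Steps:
X(b) = -3 + b/2
(63 - (g(-5) + X(-6))*(27 + A(-5)))*(143 + z) = (63 - (-5 + (-3 + (½)*(-6)))*(27 + (-5)²))*(143 - 80) = (63 - (-5 + (-3 - 3))*(27 + 25))*63 = (63 - (-5 - 6)*52)*63 = (63 - (-11)*52)*63 = (63 - 1*(-572))*63 = (63 + 572)*63 = 635*63 = 40005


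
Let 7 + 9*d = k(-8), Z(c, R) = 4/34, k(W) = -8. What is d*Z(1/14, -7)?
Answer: -10/51 ≈ -0.19608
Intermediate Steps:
Z(c, R) = 2/17 (Z(c, R) = 4*(1/34) = 2/17)
d = -5/3 (d = -7/9 + (1/9)*(-8) = -7/9 - 8/9 = -5/3 ≈ -1.6667)
d*Z(1/14, -7) = -5/3*2/17 = -10/51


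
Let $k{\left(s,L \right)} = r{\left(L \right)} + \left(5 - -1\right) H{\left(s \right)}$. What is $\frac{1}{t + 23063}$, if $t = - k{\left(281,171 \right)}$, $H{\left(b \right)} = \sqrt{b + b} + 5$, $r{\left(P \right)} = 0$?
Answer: $\frac{23033}{530498857} + \frac{6 \sqrt{562}}{530498857} \approx 4.3686 \cdot 10^{-5}$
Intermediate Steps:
$H{\left(b \right)} = 5 + \sqrt{2} \sqrt{b}$ ($H{\left(b \right)} = \sqrt{2 b} + 5 = \sqrt{2} \sqrt{b} + 5 = 5 + \sqrt{2} \sqrt{b}$)
$k{\left(s,L \right)} = 30 + 6 \sqrt{2} \sqrt{s}$ ($k{\left(s,L \right)} = 0 + \left(5 - -1\right) \left(5 + \sqrt{2} \sqrt{s}\right) = 0 + \left(5 + 1\right) \left(5 + \sqrt{2} \sqrt{s}\right) = 0 + 6 \left(5 + \sqrt{2} \sqrt{s}\right) = 0 + \left(30 + 6 \sqrt{2} \sqrt{s}\right) = 30 + 6 \sqrt{2} \sqrt{s}$)
$t = -30 - 6 \sqrt{562}$ ($t = - (30 + 6 \sqrt{2} \sqrt{281}) = - (30 + 6 \sqrt{562}) = -30 - 6 \sqrt{562} \approx -172.24$)
$\frac{1}{t + 23063} = \frac{1}{\left(-30 - 6 \sqrt{562}\right) + 23063} = \frac{1}{23033 - 6 \sqrt{562}}$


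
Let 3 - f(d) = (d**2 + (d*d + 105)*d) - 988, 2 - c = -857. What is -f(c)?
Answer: 634666864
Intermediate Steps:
c = 859 (c = 2 - 1*(-857) = 2 + 857 = 859)
f(d) = 991 - d**2 - d*(105 + d**2) (f(d) = 3 - ((d**2 + (d*d + 105)*d) - 988) = 3 - ((d**2 + (d**2 + 105)*d) - 988) = 3 - ((d**2 + (105 + d**2)*d) - 988) = 3 - ((d**2 + d*(105 + d**2)) - 988) = 3 - (-988 + d**2 + d*(105 + d**2)) = 3 + (988 - d**2 - d*(105 + d**2)) = 991 - d**2 - d*(105 + d**2))
-f(c) = -(991 - 1*859**2 - 1*859**3 - 105*859) = -(991 - 1*737881 - 1*633839779 - 90195) = -(991 - 737881 - 633839779 - 90195) = -1*(-634666864) = 634666864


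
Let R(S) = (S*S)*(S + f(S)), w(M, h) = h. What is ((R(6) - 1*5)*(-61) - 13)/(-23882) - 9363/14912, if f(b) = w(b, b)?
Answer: 82499777/178064192 ≈ 0.46332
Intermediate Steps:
f(b) = b
R(S) = 2*S**3 (R(S) = (S*S)*(S + S) = S**2*(2*S) = 2*S**3)
((R(6) - 1*5)*(-61) - 13)/(-23882) - 9363/14912 = ((2*6**3 - 1*5)*(-61) - 13)/(-23882) - 9363/14912 = ((2*216 - 5)*(-61) - 13)*(-1/23882) - 9363*1/14912 = ((432 - 5)*(-61) - 13)*(-1/23882) - 9363/14912 = (427*(-61) - 13)*(-1/23882) - 9363/14912 = (-26047 - 13)*(-1/23882) - 9363/14912 = -26060*(-1/23882) - 9363/14912 = 13030/11941 - 9363/14912 = 82499777/178064192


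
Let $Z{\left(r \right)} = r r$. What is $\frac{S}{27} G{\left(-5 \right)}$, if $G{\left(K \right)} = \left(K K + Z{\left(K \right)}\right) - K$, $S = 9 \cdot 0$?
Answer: $0$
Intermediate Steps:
$S = 0$
$Z{\left(r \right)} = r^{2}$
$G{\left(K \right)} = - K + 2 K^{2}$ ($G{\left(K \right)} = \left(K K + K^{2}\right) - K = \left(K^{2} + K^{2}\right) - K = 2 K^{2} - K = - K + 2 K^{2}$)
$\frac{S}{27} G{\left(-5 \right)} = \frac{0}{27} \left(- 5 \left(-1 + 2 \left(-5\right)\right)\right) = 0 \cdot \frac{1}{27} \left(- 5 \left(-1 - 10\right)\right) = 0 \left(\left(-5\right) \left(-11\right)\right) = 0 \cdot 55 = 0$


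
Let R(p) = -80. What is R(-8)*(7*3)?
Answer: -1680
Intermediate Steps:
R(-8)*(7*3) = -560*3 = -80*21 = -1680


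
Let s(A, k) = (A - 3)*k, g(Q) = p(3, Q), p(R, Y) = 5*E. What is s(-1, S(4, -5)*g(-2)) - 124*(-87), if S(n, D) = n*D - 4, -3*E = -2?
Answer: 11108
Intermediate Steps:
E = ⅔ (E = -⅓*(-2) = ⅔ ≈ 0.66667)
p(R, Y) = 10/3 (p(R, Y) = 5*(⅔) = 10/3)
g(Q) = 10/3
S(n, D) = -4 + D*n (S(n, D) = D*n - 4 = -4 + D*n)
s(A, k) = k*(-3 + A) (s(A, k) = (-3 + A)*k = k*(-3 + A))
s(-1, S(4, -5)*g(-2)) - 124*(-87) = ((-4 - 5*4)*(10/3))*(-3 - 1) - 124*(-87) = ((-4 - 20)*(10/3))*(-4) + 10788 = -24*10/3*(-4) + 10788 = -80*(-4) + 10788 = 320 + 10788 = 11108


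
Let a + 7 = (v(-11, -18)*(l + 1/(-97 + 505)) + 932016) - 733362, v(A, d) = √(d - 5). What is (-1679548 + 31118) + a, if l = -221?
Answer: -1449783 - 90167*I*√23/408 ≈ -1.4498e+6 - 1059.9*I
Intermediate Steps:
v(A, d) = √(-5 + d)
a = 198647 - 90167*I*√23/408 (a = -7 + ((√(-5 - 18)*(-221 + 1/(-97 + 505)) + 932016) - 733362) = -7 + ((√(-23)*(-221 + 1/408) + 932016) - 733362) = -7 + (((I*√23)*(-221 + 1/408) + 932016) - 733362) = -7 + (((I*√23)*(-90167/408) + 932016) - 733362) = -7 + ((-90167*I*√23/408 + 932016) - 733362) = -7 + ((932016 - 90167*I*√23/408) - 733362) = -7 + (198654 - 90167*I*√23/408) = 198647 - 90167*I*√23/408 ≈ 1.9865e+5 - 1059.9*I)
(-1679548 + 31118) + a = (-1679548 + 31118) + (198647 - 90167*I*√23/408) = -1648430 + (198647 - 90167*I*√23/408) = -1449783 - 90167*I*√23/408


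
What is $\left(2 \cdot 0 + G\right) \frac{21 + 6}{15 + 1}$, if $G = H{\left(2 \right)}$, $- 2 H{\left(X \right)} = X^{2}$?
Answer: $- \frac{27}{8} \approx -3.375$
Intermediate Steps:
$H{\left(X \right)} = - \frac{X^{2}}{2}$
$G = -2$ ($G = - \frac{2^{2}}{2} = \left(- \frac{1}{2}\right) 4 = -2$)
$\left(2 \cdot 0 + G\right) \frac{21 + 6}{15 + 1} = \left(2 \cdot 0 - 2\right) \frac{21 + 6}{15 + 1} = \left(0 - 2\right) \frac{27}{16} = - 2 \cdot 27 \cdot \frac{1}{16} = \left(-2\right) \frac{27}{16} = - \frac{27}{8}$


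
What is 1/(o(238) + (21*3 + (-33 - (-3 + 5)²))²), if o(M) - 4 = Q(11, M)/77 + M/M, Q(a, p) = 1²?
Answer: 77/52438 ≈ 0.0014684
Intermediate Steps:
Q(a, p) = 1
o(M) = 386/77 (o(M) = 4 + (1/77 + M/M) = 4 + (1*(1/77) + 1) = 4 + (1/77 + 1) = 4 + 78/77 = 386/77)
1/(o(238) + (21*3 + (-33 - (-3 + 5)²))²) = 1/(386/77 + (21*3 + (-33 - (-3 + 5)²))²) = 1/(386/77 + (63 + (-33 - 1*2²))²) = 1/(386/77 + (63 + (-33 - 1*4))²) = 1/(386/77 + (63 + (-33 - 4))²) = 1/(386/77 + (63 - 37)²) = 1/(386/77 + 26²) = 1/(386/77 + 676) = 1/(52438/77) = 77/52438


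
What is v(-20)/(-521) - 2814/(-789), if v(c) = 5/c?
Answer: 1955055/548092 ≈ 3.5670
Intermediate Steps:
v(-20)/(-521) - 2814/(-789) = (5/(-20))/(-521) - 2814/(-789) = (5*(-1/20))*(-1/521) - 2814*(-1/789) = -¼*(-1/521) + 938/263 = 1/2084 + 938/263 = 1955055/548092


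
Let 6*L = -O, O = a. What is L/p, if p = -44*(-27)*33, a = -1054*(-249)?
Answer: -43741/39204 ≈ -1.1157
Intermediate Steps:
a = 262446
O = 262446
L = -43741 (L = (-1*262446)/6 = (1/6)*(-262446) = -43741)
p = 39204 (p = 1188*33 = 39204)
L/p = -43741/39204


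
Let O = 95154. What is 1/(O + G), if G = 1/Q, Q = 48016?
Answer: 48016/4568914465 ≈ 1.0509e-5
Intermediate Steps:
G = 1/48016 ≈ 2.0826e-5
1/(O + G) = 1/(95154 + 1/48016) = 1/(4568914465/48016) = 48016/4568914465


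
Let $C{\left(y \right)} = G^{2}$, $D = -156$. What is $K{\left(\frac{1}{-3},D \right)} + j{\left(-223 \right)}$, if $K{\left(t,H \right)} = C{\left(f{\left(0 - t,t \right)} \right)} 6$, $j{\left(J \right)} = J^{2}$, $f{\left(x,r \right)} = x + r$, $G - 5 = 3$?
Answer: $50113$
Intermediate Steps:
$G = 8$ ($G = 5 + 3 = 8$)
$f{\left(x,r \right)} = r + x$
$C{\left(y \right)} = 64$ ($C{\left(y \right)} = 8^{2} = 64$)
$K{\left(t,H \right)} = 384$ ($K{\left(t,H \right)} = 64 \cdot 6 = 384$)
$K{\left(\frac{1}{-3},D \right)} + j{\left(-223 \right)} = 384 + \left(-223\right)^{2} = 384 + 49729 = 50113$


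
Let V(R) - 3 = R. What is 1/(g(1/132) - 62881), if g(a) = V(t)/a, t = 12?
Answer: -1/60901 ≈ -1.6420e-5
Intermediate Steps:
V(R) = 3 + R
g(a) = 15/a (g(a) = (3 + 12)/a = 15/a)
1/(g(1/132) - 62881) = 1/(15/(1/132) - 62881) = 1/(15*132 - 62881) = 1/(1980 - 62881) = 1/(-60901) = -1/60901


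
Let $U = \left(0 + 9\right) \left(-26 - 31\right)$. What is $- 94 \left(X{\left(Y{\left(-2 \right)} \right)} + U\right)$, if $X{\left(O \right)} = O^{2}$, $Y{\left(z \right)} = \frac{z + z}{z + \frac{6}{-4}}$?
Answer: $\frac{2356862}{49} \approx 48099.0$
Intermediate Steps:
$U = -513$ ($U = 9 \left(-57\right) = -513$)
$Y{\left(z \right)} = \frac{2 z}{- \frac{3}{2} + z}$ ($Y{\left(z \right)} = \frac{2 z}{z + 6 \left(- \frac{1}{4}\right)} = \frac{2 z}{z - \frac{3}{2}} = \frac{2 z}{- \frac{3}{2} + z}$)
$- 94 \left(X{\left(Y{\left(-2 \right)} \right)} + U\right) = - 94 \left(\left(4 \left(-2\right) \frac{1}{-3 + 2 \left(-2\right)}\right)^{2} - 513\right) = - 94 \left(\left(4 \left(-2\right) \frac{1}{-3 - 4}\right)^{2} - 513\right) = - 94 \left(\left(4 \left(-2\right) \frac{1}{-7}\right)^{2} - 513\right) = - 94 \left(\left(4 \left(-2\right) \left(- \frac{1}{7}\right)\right)^{2} - 513\right) = - 94 \left(\left(\frac{8}{7}\right)^{2} - 513\right) = - 94 \left(\frac{64}{49} - 513\right) = \left(-94\right) \left(- \frac{25073}{49}\right) = \frac{2356862}{49}$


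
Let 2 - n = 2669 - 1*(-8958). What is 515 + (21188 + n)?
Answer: 10078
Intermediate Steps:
n = -11625 (n = 2 - (2669 - 1*(-8958)) = 2 - (2669 + 8958) = 2 - 1*11627 = 2 - 11627 = -11625)
515 + (21188 + n) = 515 + (21188 - 11625) = 515 + 9563 = 10078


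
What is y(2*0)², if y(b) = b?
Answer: 0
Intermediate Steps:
y(2*0)² = (2*0)² = 0² = 0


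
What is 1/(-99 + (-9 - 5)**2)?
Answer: 1/97 ≈ 0.010309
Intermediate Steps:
1/(-99 + (-9 - 5)**2) = 1/(-99 + (-14)**2) = 1/(-99 + 196) = 1/97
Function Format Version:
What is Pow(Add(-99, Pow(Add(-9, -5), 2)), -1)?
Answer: Rational(1, 97) ≈ 0.010309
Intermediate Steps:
Pow(Add(-99, Pow(Add(-9, -5), 2)), -1) = Pow(Add(-99, Pow(-14, 2)), -1) = Pow(Add(-99, 196), -1) = Pow(97, -1) = Rational(1, 97)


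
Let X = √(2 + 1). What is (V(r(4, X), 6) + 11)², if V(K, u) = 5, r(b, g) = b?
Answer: 256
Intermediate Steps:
X = √3 ≈ 1.7320
(V(r(4, X), 6) + 11)² = (5 + 11)² = 16² = 256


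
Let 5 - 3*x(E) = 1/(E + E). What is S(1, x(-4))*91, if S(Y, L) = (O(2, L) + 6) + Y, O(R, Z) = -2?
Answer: 455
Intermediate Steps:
x(E) = 5/3 - 1/(6*E) (x(E) = 5/3 - 1/(3*(E + E)) = 5/3 - 1/(2*E)/3 = 5/3 - 1/(6*E))
S(Y, L) = 4 + Y (S(Y, L) = (-2 + 6) + Y = 4 + Y)
S(1, x(-4))*91 = (4 + 1)*91 = 5*91 = 455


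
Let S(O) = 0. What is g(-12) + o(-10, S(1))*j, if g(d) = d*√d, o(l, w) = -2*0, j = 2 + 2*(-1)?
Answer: -24*I*√3 ≈ -41.569*I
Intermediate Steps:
j = 0 (j = 2 - 2 = 0)
o(l, w) = 0
g(d) = d^(3/2)
g(-12) + o(-10, S(1))*j = (-12)^(3/2) + 0*0 = -24*I*√3 + 0 = -24*I*√3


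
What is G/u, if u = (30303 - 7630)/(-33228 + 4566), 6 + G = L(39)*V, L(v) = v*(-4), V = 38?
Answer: 170080308/22673 ≈ 7501.4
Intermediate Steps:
L(v) = -4*v
G = -5934 (G = -6 - 4*39*38 = -6 - 156*38 = -6 - 5928 = -5934)
u = -22673/28662 (u = 22673/(-28662) = 22673*(-1/28662) = -22673/28662 ≈ -0.79105)
G/u = -5934/(-22673/28662) = -5934*(-28662/22673) = 170080308/22673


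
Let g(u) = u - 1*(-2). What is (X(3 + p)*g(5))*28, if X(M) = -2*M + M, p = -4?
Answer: 196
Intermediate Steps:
g(u) = 2 + u (g(u) = u + 2 = 2 + u)
X(M) = -M
(X(3 + p)*g(5))*28 = ((-(3 - 4))*(2 + 5))*28 = (-1*(-1)*7)*28 = (1*7)*28 = 7*28 = 196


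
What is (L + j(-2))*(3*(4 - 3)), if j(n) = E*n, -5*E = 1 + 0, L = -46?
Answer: -684/5 ≈ -136.80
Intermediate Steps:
E = -1/5 (E = -(1 + 0)/5 = -1/5*1 = -1/5 ≈ -0.20000)
j(n) = -n/5
(L + j(-2))*(3*(4 - 3)) = (-46 - 1/5*(-2))*(3*(4 - 3)) = (-46 + 2/5)*(3*1) = -228/5*3 = -684/5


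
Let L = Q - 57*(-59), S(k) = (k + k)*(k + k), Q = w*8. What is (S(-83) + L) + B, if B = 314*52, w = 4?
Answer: 47279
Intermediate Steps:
Q = 32 (Q = 4*8 = 32)
S(k) = 4*k² (S(k) = (2*k)*(2*k) = 4*k²)
B = 16328
L = 3395 (L = 32 - 57*(-59) = 32 + 3363 = 3395)
(S(-83) + L) + B = (4*(-83)² + 3395) + 16328 = (4*6889 + 3395) + 16328 = (27556 + 3395) + 16328 = 30951 + 16328 = 47279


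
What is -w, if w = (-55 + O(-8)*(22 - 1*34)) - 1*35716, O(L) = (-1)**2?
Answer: 35783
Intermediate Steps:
O(L) = 1
w = -35783 (w = (-55 + 1*(22 - 1*34)) - 1*35716 = (-55 + 1*(22 - 34)) - 35716 = (-55 + 1*(-12)) - 35716 = (-55 - 12) - 35716 = -67 - 35716 = -35783)
-w = -1*(-35783) = 35783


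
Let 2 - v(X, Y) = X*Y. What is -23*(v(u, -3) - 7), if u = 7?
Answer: -368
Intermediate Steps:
v(X, Y) = 2 - X*Y
-23*(v(u, -3) - 7) = -23*((2 - 1*7*(-3)) - 7) = -23*((2 + 21) - 7) = -23*(23 - 7) = -23*16 = -368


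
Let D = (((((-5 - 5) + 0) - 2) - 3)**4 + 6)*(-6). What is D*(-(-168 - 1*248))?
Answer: -126374976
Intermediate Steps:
D = -303786 (D = ((((-10 + 0) - 2) - 3)**4 + 6)*(-6) = (((-10 - 2) - 3)**4 + 6)*(-6) = ((-12 - 3)**4 + 6)*(-6) = ((-15)**4 + 6)*(-6) = (50625 + 6)*(-6) = 50631*(-6) = -303786)
D*(-(-168 - 1*248)) = -(-303786)*(-168 - 1*248) = -(-303786)*(-168 - 248) = -(-303786)*(-416) = -303786*416 = -126374976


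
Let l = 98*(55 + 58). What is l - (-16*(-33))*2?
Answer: 10018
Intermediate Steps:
l = 11074 (l = 98*113 = 11074)
l - (-16*(-33))*2 = 11074 - (-16*(-33))*2 = 11074 - 528*2 = 11074 - 1*1056 = 11074 - 1056 = 10018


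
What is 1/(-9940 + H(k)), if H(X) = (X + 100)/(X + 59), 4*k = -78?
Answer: -79/785099 ≈ -0.00010062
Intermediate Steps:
k = -39/2 (k = (¼)*(-78) = -39/2 ≈ -19.500)
H(X) = (100 + X)/(59 + X)
1/(-9940 + H(k)) = 1/(-9940 + (100 - 39/2)/(59 - 39/2)) = 1/(-9940 + (161/2)/(79/2)) = 1/(-9940 + (2/79)*(161/2)) = 1/(-9940 + 161/79) = 1/(-785099/79) = -79/785099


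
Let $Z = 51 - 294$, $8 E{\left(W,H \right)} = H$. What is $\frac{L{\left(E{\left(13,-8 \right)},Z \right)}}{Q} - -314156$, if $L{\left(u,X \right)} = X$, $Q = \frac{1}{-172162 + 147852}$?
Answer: $6221486$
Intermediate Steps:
$E{\left(W,H \right)} = \frac{H}{8}$
$Q = - \frac{1}{24310}$ ($Q = \frac{1}{-24310} = - \frac{1}{24310} \approx -4.1135 \cdot 10^{-5}$)
$Z = -243$
$\frac{L{\left(E{\left(13,-8 \right)},Z \right)}}{Q} - -314156 = - \frac{243}{- \frac{1}{24310}} - -314156 = \left(-243\right) \left(-24310\right) + 314156 = 5907330 + 314156 = 6221486$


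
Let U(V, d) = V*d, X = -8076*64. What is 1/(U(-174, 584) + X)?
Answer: -1/618480 ≈ -1.6169e-6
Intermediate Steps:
X = -516864
1/(U(-174, 584) + X) = 1/(-174*584 - 516864) = 1/(-101616 - 516864) = 1/(-618480) = -1/618480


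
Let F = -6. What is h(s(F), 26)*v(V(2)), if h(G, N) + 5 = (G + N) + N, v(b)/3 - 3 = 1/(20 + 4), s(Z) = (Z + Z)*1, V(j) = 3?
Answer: 2555/8 ≈ 319.38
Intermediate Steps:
s(Z) = 2*Z (s(Z) = (2*Z)*1 = 2*Z)
v(b) = 73/8 (v(b) = 9 + 3/(20 + 4) = 9 + 3/24 = 9 + 3*(1/24) = 9 + ⅛ = 73/8)
h(G, N) = -5 + G + 2*N (h(G, N) = -5 + ((G + N) + N) = -5 + (G + 2*N) = -5 + G + 2*N)
h(s(F), 26)*v(V(2)) = (-5 + 2*(-6) + 2*26)*(73/8) = (-5 - 12 + 52)*(73/8) = 35*(73/8) = 2555/8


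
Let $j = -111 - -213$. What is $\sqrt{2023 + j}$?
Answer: $5 \sqrt{85} \approx 46.098$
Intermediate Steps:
$j = 102$ ($j = -111 + 213 = 102$)
$\sqrt{2023 + j} = \sqrt{2023 + 102} = \sqrt{2125} = 5 \sqrt{85}$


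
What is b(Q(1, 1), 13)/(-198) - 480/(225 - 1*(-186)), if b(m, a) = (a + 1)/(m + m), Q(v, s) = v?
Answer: -32639/27126 ≈ -1.2032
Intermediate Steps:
b(m, a) = (1 + a)/(2*m) (b(m, a) = (1 + a)/((2*m)) = (1 + a)*(1/(2*m)) = (1 + a)/(2*m))
b(Q(1, 1), 13)/(-198) - 480/(225 - 1*(-186)) = ((½)*(1 + 13)/1)/(-198) - 480/(225 - 1*(-186)) = ((½)*1*14)*(-1/198) - 480/(225 + 186) = 7*(-1/198) - 480/411 = -7/198 - 480*1/411 = -7/198 - 160/137 = -32639/27126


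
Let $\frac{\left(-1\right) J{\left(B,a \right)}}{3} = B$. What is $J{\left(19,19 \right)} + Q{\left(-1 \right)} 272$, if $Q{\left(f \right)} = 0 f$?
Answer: $-57$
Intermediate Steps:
$Q{\left(f \right)} = 0$
$J{\left(B,a \right)} = - 3 B$
$J{\left(19,19 \right)} + Q{\left(-1 \right)} 272 = \left(-3\right) 19 + 0 \cdot 272 = -57 + 0 = -57$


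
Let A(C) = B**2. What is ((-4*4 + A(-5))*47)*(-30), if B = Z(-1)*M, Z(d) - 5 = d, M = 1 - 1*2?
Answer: 0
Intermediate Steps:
M = -1 (M = 1 - 2 = -1)
Z(d) = 5 + d
B = -4 (B = (5 - 1)*(-1) = 4*(-1) = -4)
A(C) = 16 (A(C) = (-4)**2 = 16)
((-4*4 + A(-5))*47)*(-30) = ((-4*4 + 16)*47)*(-30) = ((-16 + 16)*47)*(-30) = (0*47)*(-30) = 0*(-30) = 0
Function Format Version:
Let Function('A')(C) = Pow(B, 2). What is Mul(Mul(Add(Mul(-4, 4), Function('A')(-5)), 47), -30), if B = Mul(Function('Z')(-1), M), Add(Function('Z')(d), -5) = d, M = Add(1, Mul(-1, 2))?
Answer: 0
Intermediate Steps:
M = -1 (M = Add(1, -2) = -1)
Function('Z')(d) = Add(5, d)
B = -4 (B = Mul(Add(5, -1), -1) = Mul(4, -1) = -4)
Function('A')(C) = 16 (Function('A')(C) = Pow(-4, 2) = 16)
Mul(Mul(Add(Mul(-4, 4), Function('A')(-5)), 47), -30) = Mul(Mul(Add(Mul(-4, 4), 16), 47), -30) = Mul(Mul(Add(-16, 16), 47), -30) = Mul(Mul(0, 47), -30) = Mul(0, -30) = 0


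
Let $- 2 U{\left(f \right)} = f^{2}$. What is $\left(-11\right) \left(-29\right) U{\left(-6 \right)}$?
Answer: $-5742$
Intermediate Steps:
$U{\left(f \right)} = - \frac{f^{2}}{2}$
$\left(-11\right) \left(-29\right) U{\left(-6 \right)} = \left(-11\right) \left(-29\right) \left(- \frac{\left(-6\right)^{2}}{2}\right) = 319 \left(\left(- \frac{1}{2}\right) 36\right) = 319 \left(-18\right) = -5742$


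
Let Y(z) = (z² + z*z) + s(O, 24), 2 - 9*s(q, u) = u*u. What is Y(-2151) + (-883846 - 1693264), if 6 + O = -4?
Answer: 60087854/9 ≈ 6.6764e+6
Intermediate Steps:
O = -10 (O = -6 - 4 = -10)
s(q, u) = 2/9 - u²/9 (s(q, u) = 2/9 - u*u/9 = 2/9 - u²/9)
Y(z) = -574/9 + 2*z² (Y(z) = (z² + z*z) + (2/9 - ⅑*24²) = (z² + z²) + (2/9 - ⅑*576) = 2*z² + (2/9 - 64) = 2*z² - 574/9 = -574/9 + 2*z²)
Y(-2151) + (-883846 - 1693264) = (-574/9 + 2*(-2151)²) + (-883846 - 1693264) = (-574/9 + 2*4626801) - 2577110 = (-574/9 + 9253602) - 2577110 = 83281844/9 - 2577110 = 60087854/9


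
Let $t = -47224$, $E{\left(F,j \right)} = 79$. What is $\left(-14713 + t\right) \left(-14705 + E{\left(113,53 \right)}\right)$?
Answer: $905890562$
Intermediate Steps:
$\left(-14713 + t\right) \left(-14705 + E{\left(113,53 \right)}\right) = \left(-14713 - 47224\right) \left(-14705 + 79\right) = \left(-61937\right) \left(-14626\right) = 905890562$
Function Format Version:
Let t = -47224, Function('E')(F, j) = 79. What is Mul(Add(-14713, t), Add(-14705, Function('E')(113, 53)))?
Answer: 905890562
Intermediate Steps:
Mul(Add(-14713, t), Add(-14705, Function('E')(113, 53))) = Mul(Add(-14713, -47224), Add(-14705, 79)) = Mul(-61937, -14626) = 905890562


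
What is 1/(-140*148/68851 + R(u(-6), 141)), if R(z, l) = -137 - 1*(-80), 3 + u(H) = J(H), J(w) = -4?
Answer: -68851/3945227 ≈ -0.017452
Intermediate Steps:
u(H) = -7 (u(H) = -3 - 4 = -7)
R(z, l) = -57 (R(z, l) = -137 + 80 = -57)
1/(-140*148/68851 + R(u(-6), 141)) = 1/(-140*148/68851 - 57) = 1/(-20720*1/68851 - 57) = 1/(-20720/68851 - 57) = 1/(-3945227/68851) = -68851/3945227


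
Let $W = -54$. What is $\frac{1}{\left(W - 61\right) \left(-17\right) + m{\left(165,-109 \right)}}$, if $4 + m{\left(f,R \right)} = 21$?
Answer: $\frac{1}{1972} \approx 0.0005071$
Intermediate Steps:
$m{\left(f,R \right)} = 17$ ($m{\left(f,R \right)} = -4 + 21 = 17$)
$\frac{1}{\left(W - 61\right) \left(-17\right) + m{\left(165,-109 \right)}} = \frac{1}{\left(-54 - 61\right) \left(-17\right) + 17} = \frac{1}{\left(-115\right) \left(-17\right) + 17} = \frac{1}{1955 + 17} = \frac{1}{1972}$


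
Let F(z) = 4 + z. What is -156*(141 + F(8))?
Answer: -23868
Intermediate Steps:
-156*(141 + F(8)) = -156*(141 + (4 + 8)) = -156*(141 + 12) = -156*153 = -23868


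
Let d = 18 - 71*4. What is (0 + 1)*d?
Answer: -266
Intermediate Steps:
d = -266 (d = 18 - 284 = -266)
(0 + 1)*d = (0 + 1)*(-266) = 1*(-266) = -266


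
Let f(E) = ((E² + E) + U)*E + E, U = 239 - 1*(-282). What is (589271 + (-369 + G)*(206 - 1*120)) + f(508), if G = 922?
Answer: 132256581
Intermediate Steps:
U = 521 (U = 239 + 282 = 521)
f(E) = E + E*(521 + E + E²) (f(E) = ((E² + E) + 521)*E + E = ((E + E²) + 521)*E + E = (521 + E + E²)*E + E = E*(521 + E + E²) + E = E + E*(521 + E + E²))
(589271 + (-369 + G)*(206 - 1*120)) + f(508) = (589271 + (-369 + 922)*(206 - 1*120)) + 508*(522 + 508 + 508²) = (589271 + 553*(206 - 120)) + 508*(522 + 508 + 258064) = (589271 + 553*86) + 508*259094 = (589271 + 47558) + 131619752 = 636829 + 131619752 = 132256581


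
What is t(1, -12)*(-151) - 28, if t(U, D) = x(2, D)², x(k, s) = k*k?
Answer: -2444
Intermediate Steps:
x(k, s) = k²
t(U, D) = 16 (t(U, D) = (2²)² = 4² = 16)
t(1, -12)*(-151) - 28 = 16*(-151) - 28 = -2416 - 28 = -2444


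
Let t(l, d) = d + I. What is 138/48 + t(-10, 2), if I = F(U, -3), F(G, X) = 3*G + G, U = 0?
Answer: 39/8 ≈ 4.8750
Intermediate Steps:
F(G, X) = 4*G
I = 0 (I = 4*0 = 0)
t(l, d) = d (t(l, d) = d + 0 = d)
138/48 + t(-10, 2) = 138/48 + 2 = 138*(1/48) + 2 = 23/8 + 2 = 39/8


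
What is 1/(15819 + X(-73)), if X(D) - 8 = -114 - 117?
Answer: 1/15596 ≈ 6.4119e-5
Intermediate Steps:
X(D) = -223 (X(D) = 8 + (-114 - 117) = 8 - 231 = -223)
1/(15819 + X(-73)) = 1/(15819 - 223) = 1/15596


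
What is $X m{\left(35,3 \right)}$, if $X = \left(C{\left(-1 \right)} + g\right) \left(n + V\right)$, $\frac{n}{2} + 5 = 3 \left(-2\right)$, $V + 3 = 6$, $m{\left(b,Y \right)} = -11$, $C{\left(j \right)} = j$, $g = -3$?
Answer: $-836$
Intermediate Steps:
$V = 3$ ($V = -3 + 6 = 3$)
$n = -22$ ($n = -10 + 2 \cdot 3 \left(-2\right) = -10 + 2 \left(-6\right) = -10 - 12 = -22$)
$X = 76$ ($X = \left(-1 - 3\right) \left(-22 + 3\right) = \left(-4\right) \left(-19\right) = 76$)
$X m{\left(35,3 \right)} = 76 \left(-11\right) = -836$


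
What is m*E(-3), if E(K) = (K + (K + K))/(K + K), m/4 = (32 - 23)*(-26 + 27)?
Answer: 54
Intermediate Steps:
m = 36 (m = 4*((32 - 23)*(-26 + 27)) = 4*(9*1) = 4*9 = 36)
E(K) = 3/2 (E(K) = (K + 2*K)/((2*K)) = (3*K)*(1/(2*K)) = 3/2)
m*E(-3) = 36*(3/2) = 54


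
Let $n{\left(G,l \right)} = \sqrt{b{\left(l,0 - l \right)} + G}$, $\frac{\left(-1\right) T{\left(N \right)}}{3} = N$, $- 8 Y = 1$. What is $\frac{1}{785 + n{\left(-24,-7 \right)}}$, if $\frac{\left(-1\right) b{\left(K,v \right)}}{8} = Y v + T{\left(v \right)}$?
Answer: $\frac{785}{616074} - \frac{\sqrt{151}}{616074} \approx 0.0012543$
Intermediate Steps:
$Y = - \frac{1}{8}$ ($Y = \left(- \frac{1}{8}\right) 1 = - \frac{1}{8} \approx -0.125$)
$T{\left(N \right)} = - 3 N$
$b{\left(K,v \right)} = 25 v$ ($b{\left(K,v \right)} = - 8 \left(- \frac{v}{8} - 3 v\right) = - 8 \left(- \frac{25 v}{8}\right) = 25 v$)
$n{\left(G,l \right)} = \sqrt{G - 25 l}$ ($n{\left(G,l \right)} = \sqrt{25 \left(0 - l\right) + G} = \sqrt{25 \left(- l\right) + G} = \sqrt{- 25 l + G} = \sqrt{G - 25 l}$)
$\frac{1}{785 + n{\left(-24,-7 \right)}} = \frac{1}{785 + \sqrt{-24 - -175}} = \frac{1}{785 + \sqrt{-24 + 175}} = \frac{1}{785 + \sqrt{151}}$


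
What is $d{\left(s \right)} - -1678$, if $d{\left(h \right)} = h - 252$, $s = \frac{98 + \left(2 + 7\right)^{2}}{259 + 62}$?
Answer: $\frac{457925}{321} \approx 1426.6$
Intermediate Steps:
$s = \frac{179}{321}$ ($s = \frac{98 + 9^{2}}{321} = \left(98 + 81\right) \frac{1}{321} = 179 \cdot \frac{1}{321} = \frac{179}{321} \approx 0.55763$)
$d{\left(h \right)} = -252 + h$
$d{\left(s \right)} - -1678 = \left(-252 + \frac{179}{321}\right) - -1678 = - \frac{80713}{321} + \left(-247541 + 249219\right) = - \frac{80713}{321} + 1678 = \frac{457925}{321}$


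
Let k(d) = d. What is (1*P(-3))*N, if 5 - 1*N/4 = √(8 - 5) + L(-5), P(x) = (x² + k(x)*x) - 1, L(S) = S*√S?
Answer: 340 - 68*√3 + 340*I*√5 ≈ 222.22 + 760.26*I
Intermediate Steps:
L(S) = S^(3/2)
P(x) = -1 + 2*x² (P(x) = (x² + x*x) - 1 = (x² + x²) - 1 = 2*x² - 1 = -1 + 2*x²)
N = 20 - 4*√3 + 20*I*√5 (N = 20 - 4*(√(8 - 5) + (-5)^(3/2)) = 20 - 4*(√3 - 5*I*√5) = 20 + (-4*√3 + 20*I*√5) = 20 - 4*√3 + 20*I*√5 ≈ 13.072 + 44.721*I)
(1*P(-3))*N = (1*(-1 + 2*(-3)²))*(20 - 4*√3 + 20*I*√5) = (1*(-1 + 2*9))*(20 - 4*√3 + 20*I*√5) = (1*(-1 + 18))*(20 - 4*√3 + 20*I*√5) = (1*17)*(20 - 4*√3 + 20*I*√5) = 17*(20 - 4*√3 + 20*I*√5) = 340 - 68*√3 + 340*I*√5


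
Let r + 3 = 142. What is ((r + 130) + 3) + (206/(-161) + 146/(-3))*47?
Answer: -1002452/483 ≈ -2075.5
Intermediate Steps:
r = 139 (r = -3 + 142 = 139)
((r + 130) + 3) + (206/(-161) + 146/(-3))*47 = ((139 + 130) + 3) + (206/(-161) + 146/(-3))*47 = (269 + 3) + (206*(-1/161) + 146*(-⅓))*47 = 272 + (-206/161 - 146/3)*47 = 272 - 24124/483*47 = 272 - 1133828/483 = -1002452/483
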